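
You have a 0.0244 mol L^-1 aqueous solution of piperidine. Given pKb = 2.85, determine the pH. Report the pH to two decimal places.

C5H10NH + H2O ⇌ C5H10NH2+ + OH-
Kb = 10^(−2.85) = 1.41 × 10^-3
Kb = [OH-]²/(0.0244 − [OH-]) = 1.41 × 10^-3
Here C₀/Kb ≈ 17.3, so the small-[OH-] approximation fails. Use the quadratic:
[OH-] = (−Kb + √(Kb² + 4·Kb·C₀))/2 = 5.20 × 10^-3 M
pOH = −log(5.20 × 10^-3) = 2.28; pH = 14.00 − 2.28 = 11.72

pH = 11.72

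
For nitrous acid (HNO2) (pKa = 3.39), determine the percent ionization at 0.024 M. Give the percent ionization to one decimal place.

12.2%

HNO2 ⇌ NO2- + H+; let x = [H+] at equilibrium.
Ka = 10^(−3.39) = 4.07 × 10^-4
Ka = x²/(C₀ − x); solving the quadratic gives x = 2.93 × 10^-3 M.
% ionization = x/C₀ × 100% = 2.93 × 10^-3/0.024 × 100% = 12.2%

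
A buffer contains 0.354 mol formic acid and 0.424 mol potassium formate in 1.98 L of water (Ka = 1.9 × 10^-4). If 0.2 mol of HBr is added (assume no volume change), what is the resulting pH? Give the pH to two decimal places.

After neutralization: n(HCOOH) = 0.554 mol, n(HCOO-) = 0.224 mol.
pKa = −log(1.9 × 10^-4) = 3.721
pH = pKa + log(n_HCOO-/n_HCOOH) = 3.721 + log(0.224/0.554) = 3.721 + (-0.393)

pH = 3.33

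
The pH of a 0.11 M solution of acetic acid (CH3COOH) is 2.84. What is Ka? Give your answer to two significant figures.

Ka = 1.9 × 10^-5

[H+] = 10^(-2.84) = 1.45 × 10^-3 M
At equilibrium [HA] = 0.11 − 1.45 × 10^-3 = 1.09 × 10^-1 M
Ka = [H+][A-]/[HA] = (1.45 × 10^-3)² / 1.09 × 10^-1 = 1.9 × 10^-5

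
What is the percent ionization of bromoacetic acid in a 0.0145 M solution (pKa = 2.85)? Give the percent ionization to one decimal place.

BrCH2COOH ⇌ BrCH2COO- + H+; let x = [H+] at equilibrium.
Ka = 10^(−2.85) = 1.41 × 10^-3
Solve x² + 0.00141x − 2.04e-05 = 0 → x = 3.87 × 10^-3 M
Fraction ionized = 3.87 × 10^-3 / 0.0145 = 0.2669 → 26.7%

26.7%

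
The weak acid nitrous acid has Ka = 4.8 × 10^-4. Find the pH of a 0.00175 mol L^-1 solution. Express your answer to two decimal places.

pH = 3.15

HNO2 ⇌ NO2- + H+
Ka = [H+]²/(0.00175 − [H+]) = 4.8 × 10^-4
The 5% rule fails; solving [H+]² + Ka·[H+] − Ka·C₀ = 0 exactly:
[H+] = [−0.00048 + √(0.00048² + 3.36e-06)]/2 = 7.07 × 10^-4 M
pH = −log[H+] = −log(7.07 × 10^-4) = 3.15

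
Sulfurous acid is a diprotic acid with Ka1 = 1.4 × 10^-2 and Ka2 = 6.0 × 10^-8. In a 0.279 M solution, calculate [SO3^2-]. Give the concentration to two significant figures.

First ionization gives [H+] ≈ [HSO3-] = 5.59 × 10^-2 M.
Second step: Ka2 = [H+][SO3^2-]/[HSO3-] ≈ [SO3^2-] (since [H+] ≈ [HSO3-]).
So [SO3^2-] ≈ Ka2.

6.0 × 10^-8 M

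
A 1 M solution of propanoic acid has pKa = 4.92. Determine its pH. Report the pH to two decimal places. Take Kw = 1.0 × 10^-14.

CH3CH2COOH ⇌ CH3CH2COO- + H+
Ka = 10^(−4.92) = 1.20 × 10^-5
From the ICE table, Ka = x²/(1 − x) = 1.20 × 10^-5.
Since Ka ≪ C₀, x ≈ √(Ka·C₀) = 3.46 × 10^-3 M.
Check: 0.35% ionized — well under 5%, approximation valid.
pH = −log(3.46 × 10^-3) = 2.46

pH = 2.46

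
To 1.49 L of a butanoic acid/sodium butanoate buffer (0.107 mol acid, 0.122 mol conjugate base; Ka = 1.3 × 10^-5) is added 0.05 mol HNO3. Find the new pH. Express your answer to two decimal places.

After neutralization: n(CH3(CH2)2COOH) = 0.157 mol, n(CH3(CH2)2COO-) = 0.072 mol.
pKa = −log(1.3 × 10^-5) = 4.886
pH = pKa + log([A⁻]/[HA]) = 4.886 + log(0.072/0.157) = 4.886 -0.339

pH = 4.55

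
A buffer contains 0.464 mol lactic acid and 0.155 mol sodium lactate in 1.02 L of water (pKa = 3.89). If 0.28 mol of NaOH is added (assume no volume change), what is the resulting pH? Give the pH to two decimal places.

pH = 4.26

After neutralization: n(CH3CH(OH)COOH) = 0.184 mol, n(CH3CH(OH)COO-) = 0.435 mol.
pH = pKa + log([A⁻]/[HA]) = 3.89 + log(0.435/0.184) = 3.89 +0.374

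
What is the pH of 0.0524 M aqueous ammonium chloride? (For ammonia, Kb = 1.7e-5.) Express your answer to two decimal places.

pH = 5.26

NH4+ is the conjugate acid of the weak base NH3.
Ka = Kw/Kb = 1.0×10^-14 / 1.7 × 10^-5 = 5.88 × 10^-10
From the ICE table, Ka = x²/(0.0524 − x) = 5.88 × 10^-10.
Since Ka ≪ C₀, x ≈ √(Ka·C₀) = 5.55 × 10^-6 M.
(x/C₀ = 0.011% < 5%, so the approximation holds.)
pH = −log[H+] = −log(5.55 × 10^-6) = 5.26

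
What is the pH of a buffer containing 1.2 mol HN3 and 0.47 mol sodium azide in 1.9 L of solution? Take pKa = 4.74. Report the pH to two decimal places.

pH = 4.33

Henderson–Hasselbalch: pH = pKa + log([N3-]/[HN3]) = 4.74 + log(0.47/1.2)
pH = 4.74 + (-0.407) = 4.33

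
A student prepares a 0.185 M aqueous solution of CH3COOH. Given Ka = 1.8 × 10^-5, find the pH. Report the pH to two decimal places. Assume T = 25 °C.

pH = 2.74

CH3COOH ⇌ CH3COO- + H+
Ka = x²/(0.185 − x) = 1.8 × 10^-5
Assume x ≪ 0.185: x ≈ √(1.8 × 10^-5 × 0.185) = 1.82 × 10^-3 M
Check: 0.99% ionized — well under 5%, approximation valid.
pH = −log[H+] = −log(1.82 × 10^-3) = 2.74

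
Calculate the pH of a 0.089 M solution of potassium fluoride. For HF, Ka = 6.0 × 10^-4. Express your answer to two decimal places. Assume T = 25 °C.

pH = 8.09

F- is the conjugate base of the weak acid HF.
Kb = Kw/Ka = 1.0×10^-14 / 6.0 × 10^-4 = 1.67 × 10^-11
From the ICE table, Kb = x²/(0.089 − x) = 1.67 × 10^-11.
Neglecting x in the denominator: x = √(1.67 × 10^-11 × 0.089) = 1.22 × 10^-6 M
pOH = −log(1.22 × 10^-6) = 5.91; pH = 14.00 − 5.91 = 8.09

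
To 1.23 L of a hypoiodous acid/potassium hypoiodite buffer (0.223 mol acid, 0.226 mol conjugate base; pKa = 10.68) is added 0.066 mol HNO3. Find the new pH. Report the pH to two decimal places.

pH = 10.42

Added H+ converts OI- to HOI: HOI → 0.289 mol, OI- → 0.16 mol.
pH = pKa + log([A⁻]/[HA]) = 10.68 + log(0.16/0.289) = 10.68 -0.257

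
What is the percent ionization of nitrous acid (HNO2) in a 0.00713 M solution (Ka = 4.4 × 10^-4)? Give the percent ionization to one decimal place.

HNO2 ⇌ NO2- + H+; let x = [H+] at equilibrium.
Solve x² + 0.00044x − 3.14e-06 = 0 → x = 1.56 × 10^-3 M
% ionization = x/C₀ × 100% = 1.56 × 10^-3/0.00713 × 100% = 21.9%

21.9%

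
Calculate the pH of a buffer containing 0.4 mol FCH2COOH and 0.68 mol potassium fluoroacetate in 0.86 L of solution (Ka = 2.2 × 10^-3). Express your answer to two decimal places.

pH = 2.89

pKa = −log(2.2 × 10^-3) = 2.658
Using pH = pKa + log([base]/[acid]) with [base]/[acid] = 0.68/0.4:
pH = 2.658 + (+0.230) = 2.89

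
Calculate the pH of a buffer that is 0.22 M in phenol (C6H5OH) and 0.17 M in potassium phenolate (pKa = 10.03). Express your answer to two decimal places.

pH = pKa + log([A⁻]/[HA]) = 10.03 + log(0.17/0.22)
pH = 10.03 + (-0.112) = 9.92

pH = 9.92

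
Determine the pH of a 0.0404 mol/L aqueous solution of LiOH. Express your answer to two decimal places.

LiOH is a strong base; [OH-] = 0.0404 M.
pOH = -log(0.0404) = 1.39
pH = 14.00 - 1.39 = 12.61

pH = 12.61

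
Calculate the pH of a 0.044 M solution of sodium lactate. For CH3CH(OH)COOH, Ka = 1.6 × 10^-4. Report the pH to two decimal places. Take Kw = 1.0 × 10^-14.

CH3CH(OH)COO- is the conjugate base of the weak acid CH3CH(OH)COOH.
Kb = Kw/Ka = 1.0×10^-14 / 1.6 × 10^-4 = 6.25 × 10^-11
Kb = x²/(0.044 − x) = 6.25 × 10^-11
Assume x ≪ 0.044: x ≈ √(6.25 × 10^-11 × 0.044) = 1.66 × 10^-6 M
Check: 0.0038% ionized — well under 5%, approximation valid.
pOH = 5.78, so pH = 14.00 − pOH = 8.22

pH = 8.22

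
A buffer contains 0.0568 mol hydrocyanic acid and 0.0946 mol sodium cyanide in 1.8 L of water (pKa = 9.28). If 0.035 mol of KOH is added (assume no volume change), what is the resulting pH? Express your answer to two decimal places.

pH = 10.05

OH- converts HCN to CN-: HCN → 0.0218 mol, CN- → 0.13 mol.
pH = pKa + log([A⁻]/[HA]) = 9.28 + log(0.13/0.0218) = 9.28 +0.775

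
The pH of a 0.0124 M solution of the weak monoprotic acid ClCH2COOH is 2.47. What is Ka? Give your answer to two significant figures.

Ka = 1.3 × 10^-3

[H+] = 10^(-2.47) = 3.39 × 10^-3 M
At equilibrium [HA] = 0.0124 − 3.39 × 10^-3 = 9.01 × 10^-3 M
Ka = [H+][A-]/[HA] = (3.39 × 10^-3)² / 9.01 × 10^-3 = 1.3 × 10^-3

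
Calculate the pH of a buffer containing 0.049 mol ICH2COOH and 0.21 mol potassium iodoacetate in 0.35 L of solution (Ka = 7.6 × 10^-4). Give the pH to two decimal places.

pH = 3.75

pKa = −log(7.6 × 10^-4) = 3.119
Using pH = pKa + log([base]/[acid]) with [base]/[acid] = 0.21/0.049:
pH = 3.119 + (+0.632) = 3.75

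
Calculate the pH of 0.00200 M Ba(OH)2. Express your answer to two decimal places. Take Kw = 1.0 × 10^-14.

Ba(OH)2 is a strong base (each formula unit releases 2 OH-); [OH-] = 0.004 M.
pOH = -log(0.004) = 2.40
pH = 14.00 - 2.40 = 11.60

pH = 11.60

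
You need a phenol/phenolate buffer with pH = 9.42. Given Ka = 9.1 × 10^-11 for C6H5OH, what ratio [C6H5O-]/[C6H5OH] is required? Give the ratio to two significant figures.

pKa = -log(9.1 × 10^-11) = 10.041
pH = pKa + log(r) ⇒ log(r) = 9.42 − 10.041 = -0.621
r = [C6H5O-]/[C6H5OH] = 10^(-0.621) = 0.239

ratio = 0.24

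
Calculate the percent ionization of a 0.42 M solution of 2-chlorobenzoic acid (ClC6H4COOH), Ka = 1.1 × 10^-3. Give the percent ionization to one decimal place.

ClC6H4COOH ⇌ ClC6H4COO- + H+; let x = [H+] at equilibrium.
Solve x² + 0.0011x − 0.000462 = 0 → x = 2.10 × 10^-2 M
Fraction ionized = 2.10 × 10^-2 / 0.42 = 0.0500 → 5.0%

5.0%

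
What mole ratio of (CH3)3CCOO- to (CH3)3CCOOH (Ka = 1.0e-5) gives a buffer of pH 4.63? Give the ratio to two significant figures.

pKa = -log(1.0 × 10^-5) = 5.000
pH = pKa + log(r) ⇒ log(r) = 4.63 − 5.000 = -0.370
r = [(CH3)3CCOO-]/[(CH3)3CCOOH] = 10^(-0.370) = 0.427

ratio = 0.43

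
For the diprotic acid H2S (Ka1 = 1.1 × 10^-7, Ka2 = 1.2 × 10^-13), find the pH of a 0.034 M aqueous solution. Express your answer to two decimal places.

Since Ka1 ≫ Ka2, the first ionization dominates [H+].
Ka1 = x²/(0.034 − x) = 1.1 × 10^-7
x ≈ √(1.1 × 10^-7 × 0.034) = 6.12 × 10^-5 M
pH = −log(6.12 × 10^-5) = 4.21

pH = 4.21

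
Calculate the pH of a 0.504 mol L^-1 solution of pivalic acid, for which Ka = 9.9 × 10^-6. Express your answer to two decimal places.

pH = 2.65

(CH3)3CCOOH ⇌ (CH3)3CCOO- + H+
Ka = [H+]²/(0.504 − [H+]) = 9.9 × 10^-6
Since Ka ≪ C₀, [H+] ≈ √(Ka·C₀) = 2.23 × 10^-3 M.
pH = −log[H+] = −log(2.23 × 10^-3) = 2.65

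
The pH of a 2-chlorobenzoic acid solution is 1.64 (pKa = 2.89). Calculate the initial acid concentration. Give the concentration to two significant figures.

[H+] = 10^(-1.64) = 2.29 × 10^-2 M = x
Ka = 10^(−2.89) = 1.29 × 10^-3
Ka = x²/(C₀ − x) ⇒ C₀ = x + x²/Ka
C₀ = 2.29 × 10^-2 + (2.29 × 10^-2)²/(1.29 × 10^-3) = 4.29 × 10^-1 M

C₀ = 4.3 × 10^-1 M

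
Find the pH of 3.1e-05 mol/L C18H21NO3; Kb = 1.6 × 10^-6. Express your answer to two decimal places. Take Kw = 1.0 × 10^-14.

C18H21NO3 + H2O ⇌ C18H22NO3+ + OH-
From the ICE table, Kb = [OH-]²/(3.1e-05 − [OH-]) = 1.6 × 10^-6.
[OH-] is not negligible relative to C₀; solve [OH-]² + 1.6e-06·[OH-] − 4.96e-11 = 0.
[OH-] = [−1.6e-06 + √(1.6e-06² + 1.98e-10)]/2 = 6.29 × 10^-6 M
pOH = −log(6.29 × 10^-6) = 5.20; pH = 14.00 − 5.20 = 8.80

pH = 8.80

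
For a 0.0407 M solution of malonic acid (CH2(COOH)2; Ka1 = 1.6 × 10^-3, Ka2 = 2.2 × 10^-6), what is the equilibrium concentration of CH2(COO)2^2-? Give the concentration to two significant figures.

First ionization gives [H+] ≈ [CH2(COOH)COO-] = 7.31 × 10^-3 M.
Second step: Ka2 = [H+][CH2(COO)2^2-]/[CH2(COOH)COO-] ≈ [CH2(COO)2^2-] (since [H+] ≈ [CH2(COOH)COO-]).
So [CH2(COO)2^2-] ≈ Ka2.

2.2 × 10^-6 M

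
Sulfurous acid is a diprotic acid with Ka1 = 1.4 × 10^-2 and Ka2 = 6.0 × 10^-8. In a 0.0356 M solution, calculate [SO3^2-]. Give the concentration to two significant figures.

First ionization gives [H+] ≈ [HSO3-] = 1.64 × 10^-2 M.
Second step: Ka2 = [H+][SO3^2-]/[HSO3-] ≈ [SO3^2-] (since [H+] ≈ [HSO3-]).
So [SO3^2-] ≈ Ka2.

6.0 × 10^-8 M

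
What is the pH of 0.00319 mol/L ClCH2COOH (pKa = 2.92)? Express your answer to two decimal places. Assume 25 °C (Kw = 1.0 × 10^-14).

pH = 2.84

ClCH2COOH ⇌ ClCH2COO- + H+
Ka = 10^(−2.92) = 1.20 × 10^-3
Let x = [H+] at equilibrium. Ka = x²/(0.00319 − x).
The 5% rule fails; solving x² + Ka·x − Ka·C₀ = 0 exactly:
x = (−Ka + √(Ka² + 4·Ka·C₀))/2 = 1.45 × 10^-3 M
pH = −log(1.45 × 10^-3) = 2.84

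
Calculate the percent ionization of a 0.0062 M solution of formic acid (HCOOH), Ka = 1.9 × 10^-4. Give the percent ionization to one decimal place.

16.0%

HCOOH ⇌ HCOO- + H+; let x = [H+] at equilibrium.
Solve x² + 0.00019x − 1.18e-06 = 0 → x = 9.95 × 10^-4 M
Fraction ionized = 9.95 × 10^-4 / 0.0062 = 0.1605 → 16.0%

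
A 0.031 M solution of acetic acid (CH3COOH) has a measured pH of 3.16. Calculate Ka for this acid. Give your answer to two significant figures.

[H+] = 10^(-3.16) = 6.92 × 10^-4 M
At equilibrium [HA] = 0.031 − 6.92 × 10^-4 = 3.03 × 10^-2 M
Ka = [H+][A-]/[HA] = (6.92 × 10^-4)² / 3.03 × 10^-2 = 1.6 × 10^-5

Ka = 1.6 × 10^-5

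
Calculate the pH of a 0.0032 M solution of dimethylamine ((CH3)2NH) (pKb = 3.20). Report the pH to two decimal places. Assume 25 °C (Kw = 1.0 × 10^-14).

pH = 11.06

(CH3)2NH + H2O ⇌ (CH3)2NH2+ + OH-
Kb = 10^(−3.20) = 6.31 × 10^-4
Kb = [OH-]²/(0.0032 − [OH-]) = 6.31 × 10^-4
Here C₀/Kb ≈ 5.07, so the small-[OH-] approximation fails. Use the quadratic:
[OH-] = (−Kb + √(Kb² + 4·Kb·C₀))/2 = 1.14 × 10^-3 M
pOH = 2.94, so pH = 14.00 − pOH = 11.06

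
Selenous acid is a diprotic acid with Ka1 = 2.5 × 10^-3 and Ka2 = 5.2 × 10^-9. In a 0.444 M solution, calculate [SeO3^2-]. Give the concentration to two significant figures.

5.2 × 10^-9 M

First ionization gives [H+] ≈ [HSeO3-] = 3.21 × 10^-2 M.
Second step: Ka2 = [H+][SeO3^2-]/[HSeO3-] ≈ [SeO3^2-] (since [H+] ≈ [HSeO3-]).
So [SeO3^2-] ≈ Ka2.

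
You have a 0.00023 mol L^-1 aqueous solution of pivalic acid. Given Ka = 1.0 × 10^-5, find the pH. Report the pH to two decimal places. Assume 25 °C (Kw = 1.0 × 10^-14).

pH = 4.36

(CH3)3CCOOH ⇌ (CH3)3CCOO- + H+
Ka = x²/(0.00023 − x) = 1.0 × 10^-5
The 5% rule fails; solving x² + Ka·x − Ka·C₀ = 0 exactly:
x = [−1e-05 + √(1e-05² + 9.2e-09)]/2 = 4.32 × 10^-5 M
pH = −log(4.32 × 10^-5) = 4.36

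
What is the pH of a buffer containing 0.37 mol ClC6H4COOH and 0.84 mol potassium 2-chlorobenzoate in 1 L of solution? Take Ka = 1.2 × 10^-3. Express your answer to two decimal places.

pH = 3.28

pKa = −log(1.2 × 10^-3) = 2.921
pH = pKa + log([A⁻]/[HA]) = 2.921 + log(0.84/0.37)
pH = 2.921 + (+0.356) = 3.28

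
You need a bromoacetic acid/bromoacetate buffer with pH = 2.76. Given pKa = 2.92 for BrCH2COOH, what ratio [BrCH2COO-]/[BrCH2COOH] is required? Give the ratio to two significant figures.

pH = pKa + log(r) ⇒ log(r) = 2.76 − 2.92 = -0.16
r = [BrCH2COO-]/[BrCH2COOH] = 10^(-0.16) = 0.692

ratio = 0.69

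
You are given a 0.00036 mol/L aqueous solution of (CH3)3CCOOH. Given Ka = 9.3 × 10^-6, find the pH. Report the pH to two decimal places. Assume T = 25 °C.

(CH3)3CCOOH ⇌ (CH3)3CCOO- + H+
Ka = [H+]²/(0.00036 − [H+]) = 9.3 × 10^-6
[H+] is not negligible relative to C₀; solve [H+]² + 9.3e-06·[H+] − 3.35e-09 = 0.
[H+] = [−9.3e-06 + √(9.3e-06² + 1.34e-08)]/2 = 5.34 × 10^-5 M
pH = −log[H+] = −log(5.34 × 10^-5) = 4.27

pH = 4.27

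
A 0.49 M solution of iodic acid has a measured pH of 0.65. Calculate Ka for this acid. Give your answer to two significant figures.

[H+] = 10^(-0.65) = 2.24 × 10^-1 M
At equilibrium [HA] = 0.49 − 2.24 × 10^-1 = 2.66 × 10^-1 M
Ka = [H+][A-]/[HA] = (2.24 × 10^-1)² / 2.66 × 10^-1 = 1.9 × 10^-1

Ka = 1.9 × 10^-1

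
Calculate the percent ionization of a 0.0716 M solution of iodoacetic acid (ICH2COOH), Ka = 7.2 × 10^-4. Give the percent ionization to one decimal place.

ICH2COOH ⇌ ICH2COO- + H+; let x = [H+] at equilibrium.
Solve x² + 0.00072x − 5.16e-05 = 0 → x = 6.83 × 10^-3 M
Fraction ionized = 6.83 × 10^-3 / 0.0716 = 0.0954 → 9.5%

9.5%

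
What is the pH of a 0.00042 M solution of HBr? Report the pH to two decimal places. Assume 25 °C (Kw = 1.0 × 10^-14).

pH = 3.38

HBr is a strong acid and dissociates completely, so [H+] = 0.00042 M.
pH = -log(0.00042) = 3.38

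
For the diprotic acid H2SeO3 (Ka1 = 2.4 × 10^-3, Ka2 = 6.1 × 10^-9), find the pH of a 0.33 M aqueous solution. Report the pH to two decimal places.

Ka1 ≫ Ka2, so treat the first dissociation as the only significant source of H+.
Ka1 = x²/(0.33 − x) = 2.4 × 10^-3
Solving the quadratic: x = (−Ka1 + √(Ka1² + 4·Ka1·C₀))/2 = 2.70 × 10^-2 M
pH = −log(2.70 × 10^-2) = 1.57

pH = 1.57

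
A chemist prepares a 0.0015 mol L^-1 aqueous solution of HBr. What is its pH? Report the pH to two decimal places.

HBr is a strong acid and dissociates completely, so [H+] = 0.0015 M.
pH = -log(0.0015) = 2.82

pH = 2.82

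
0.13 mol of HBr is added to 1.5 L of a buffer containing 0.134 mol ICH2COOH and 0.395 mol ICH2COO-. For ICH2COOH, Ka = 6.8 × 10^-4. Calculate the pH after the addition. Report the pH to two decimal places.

After neutralization: n(ICH2COOH) = 0.264 mol, n(ICH2COO-) = 0.265 mol.
pKa = −log(6.8 × 10^-4) = 3.167
pH = pKa + log([A⁻]/[HA]) = 3.167 + log(0.265/0.264) = 3.167 +0.002

pH = 3.17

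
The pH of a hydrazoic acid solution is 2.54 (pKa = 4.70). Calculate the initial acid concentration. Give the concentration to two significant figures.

C₀ = 4.2 × 10^-1 M

[H+] = 10^(-2.54) = 2.88 × 10^-3 M = x
Ka = 10^(−4.70) = 2.00 × 10^-5
Ka = x²/(C₀ − x) ⇒ C₀ = x + x²/Ka
C₀ = 2.88 × 10^-3 + (2.88 × 10^-3)²/(2.00 × 10^-5) = 4.18 × 10^-1 M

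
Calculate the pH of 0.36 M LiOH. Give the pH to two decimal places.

LiOH is a strong base; [OH-] = 0.36 M.
pOH = -log(0.36) = 0.44
pH = 14.00 - 0.44 = 13.56

pH = 13.56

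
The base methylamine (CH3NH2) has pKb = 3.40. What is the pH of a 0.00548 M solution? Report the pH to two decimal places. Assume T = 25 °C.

pH = 11.11

CH3NH2 + H2O ⇌ CH3NH3+ + OH-
Kb = 10^(−3.40) = 3.98 × 10^-4
Kb = [OH-]²/(0.00548 − [OH-]) = 3.98 × 10^-4
Here C₀/Kb ≈ 13.8, so the small-[OH-] approximation fails. Use the quadratic:
[OH-] = (−Kb + √(Kb² + 4·Kb·C₀))/2 = 1.29 × 10^-3 M
pOH = −log(1.29 × 10^-3) = 2.89; pH = 14.00 − 2.89 = 11.11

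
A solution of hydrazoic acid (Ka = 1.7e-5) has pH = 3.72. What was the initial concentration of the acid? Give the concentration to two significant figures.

C₀ = 2.3 × 10^-3 M

[H+] = 10^(-3.72) = 1.91 × 10^-4 M = x
Ka = x²/(C₀ − x) ⇒ C₀ = x + x²/Ka
C₀ = 1.91 × 10^-4 + (1.91 × 10^-4)²/(1.7 × 10^-5) = 2.34 × 10^-3 M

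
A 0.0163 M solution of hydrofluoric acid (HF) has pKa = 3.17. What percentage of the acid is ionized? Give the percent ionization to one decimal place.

HF ⇌ F- + H+; let x = [H+] at equilibrium.
Ka = 10^(−3.17) = 6.76 × 10^-4
Ka = x²/(C₀ − x); solving the quadratic gives x = 3.00 × 10^-3 M.
Fraction ionized = 3.00 × 10^-3 / 0.0163 = 0.1840 → 18.4%

18.4%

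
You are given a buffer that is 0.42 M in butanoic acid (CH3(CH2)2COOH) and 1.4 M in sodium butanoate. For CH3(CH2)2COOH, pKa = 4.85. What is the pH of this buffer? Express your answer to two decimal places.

pH = pKa + log([A⁻]/[HA]) = 4.85 + log(1.4/0.42)
pH = 4.85 + (+0.523) = 5.37

pH = 5.37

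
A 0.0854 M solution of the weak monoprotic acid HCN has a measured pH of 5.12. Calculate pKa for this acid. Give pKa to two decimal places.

[H+] = 10^(-5.12) = 7.59 × 10^-6 M
At equilibrium [HA] = 0.0854 − 7.59 × 10^-6 = 8.54 × 10^-2 M
Ka = [H+][A-]/[HA] = (7.59 × 10^-6)² / 8.54 × 10^-2 = 6.75 × 10^-10
pKa = -log(6.75 × 10^-10) = 9.17

pKa = 9.17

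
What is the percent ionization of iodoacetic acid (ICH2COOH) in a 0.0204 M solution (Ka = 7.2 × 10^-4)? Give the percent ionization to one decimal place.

17.1%

ICH2COOH ⇌ ICH2COO- + H+; let x = [H+] at equilibrium.
Solve x² + 0.00072x − 1.47e-05 = 0 → x = 3.49 × 10^-3 M
% ionization = x/C₀ × 100% = 3.49 × 10^-3/0.0204 × 100% = 17.1%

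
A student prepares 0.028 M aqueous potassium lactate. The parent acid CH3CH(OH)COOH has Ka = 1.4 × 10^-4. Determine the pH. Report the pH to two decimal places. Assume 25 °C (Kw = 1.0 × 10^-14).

CH3CH(OH)COO- is the conjugate base of the weak acid CH3CH(OH)COOH.
Kb = Kw/Ka = 1.0×10^-14 / 1.4 × 10^-4 = 7.14 × 10^-11
Let x = [OH-] at equilibrium. Kb = x²/(0.028 − x).
Neglecting x in the denominator: x = √(7.14 × 10^-11 × 0.028) = 1.41 × 10^-6 M
(x/C₀ = 0.005% < 5%, so the approximation holds.)
pOH = 5.85, so pH = 14.00 − pOH = 8.15

pH = 8.15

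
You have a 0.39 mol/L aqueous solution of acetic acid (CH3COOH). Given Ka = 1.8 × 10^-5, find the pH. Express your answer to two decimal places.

pH = 2.58

CH3COOH ⇌ CH3COO- + H+
Ka = [H+]²/(0.39 − [H+]) = 1.8 × 10^-5
Since Ka ≪ C₀, [H+] ≈ √(Ka·C₀) = 2.65 × 10^-3 M.
pH = −log[H+] = −log(2.65 × 10^-3) = 2.58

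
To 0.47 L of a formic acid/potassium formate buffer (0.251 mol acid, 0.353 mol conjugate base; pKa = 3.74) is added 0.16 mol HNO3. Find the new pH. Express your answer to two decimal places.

After neutralization: n(HCOOH) = 0.411 mol, n(HCOO-) = 0.193 mol.
Henderson–Hasselbalch with mole ratio 0.193/0.411: pH = 3.74 + (-0.328)

pH = 3.41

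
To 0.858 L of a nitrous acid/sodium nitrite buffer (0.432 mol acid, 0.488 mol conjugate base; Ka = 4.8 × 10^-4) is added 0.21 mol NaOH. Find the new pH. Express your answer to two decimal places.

After neutralization: n(HNO2) = 0.222 mol, n(NO2-) = 0.698 mol.
pKa = −log(4.8 × 10^-4) = 3.319
Henderson–Hasselbalch with mole ratio 0.698/0.222: pH = 3.319 + (+0.498)

pH = 3.82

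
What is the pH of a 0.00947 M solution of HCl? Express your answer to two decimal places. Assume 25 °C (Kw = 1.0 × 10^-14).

HCl is a strong acid and dissociates completely, so [H+] = 0.00947 M.
pH = -log(0.00947) = 2.02

pH = 2.02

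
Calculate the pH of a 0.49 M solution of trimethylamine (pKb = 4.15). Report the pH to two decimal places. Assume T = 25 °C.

pH = 11.77

(CH3)3N + H2O ⇌ (CH3)3NH+ + OH-
Kb = 10^(−4.15) = 7.08 × 10^-5
Let x = [OH-] at equilibrium. Kb = x²/(0.49 − x).
Assume x ≪ 0.49: x ≈ √(7.08 × 10^-5 × 0.49) = 5.89 × 10^-3 M
pOH = −log(5.89 × 10^-3) = 2.23; pH = 14.00 − 2.23 = 11.77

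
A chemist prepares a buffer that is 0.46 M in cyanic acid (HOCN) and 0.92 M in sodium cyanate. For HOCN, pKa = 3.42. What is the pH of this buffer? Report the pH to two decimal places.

pH = 3.72

Using pH = pKa + log([base]/[acid]) with [base]/[acid] = 0.92/0.46:
pH = 3.42 + (+0.301) = 3.72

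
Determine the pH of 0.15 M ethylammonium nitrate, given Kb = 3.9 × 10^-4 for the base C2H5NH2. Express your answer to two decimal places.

pH = 5.71

C2H5NH3+ is the conjugate acid of the weak base C2H5NH2.
Ka = Kw/Kb = 1.0×10^-14 / 3.9 × 10^-4 = 2.56 × 10^-11
From the ICE table, Ka = [H+]²/(0.15 − [H+]) = 2.56 × 10^-11.
Neglecting [H+] in the denominator: [H+] = √(2.56 × 10^-11 × 0.15) = 1.96 × 10^-6 M
([H+]/C₀ = 0.0013% < 5%, so the approximation holds.)
pH = −log(1.96 × 10^-6) = 5.71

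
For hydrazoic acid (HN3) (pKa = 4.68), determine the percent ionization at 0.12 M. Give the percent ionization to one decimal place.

HN3 ⇌ N3- + H+; let x = [H+] at equilibrium.
Ka = 10^(−4.68) = 2.09 × 10^-5
x ≈ √(Ka·C₀) = √(2.09 × 10^-5 × 0.12) = 1.58 × 10^-3 M
% ionization = x/C₀ × 100% = 1.58 × 10^-3/0.12 × 100% = 1.3%

1.3%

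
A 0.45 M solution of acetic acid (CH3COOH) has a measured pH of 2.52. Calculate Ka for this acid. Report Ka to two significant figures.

[H+] = 10^(-2.52) = 3.02 × 10^-3 M
At equilibrium [HA] = 0.45 − 3.02 × 10^-3 = 4.47 × 10^-1 M
Ka = [H+][A-]/[HA] = (3.02 × 10^-3)² / 4.47 × 10^-1 = 2.0 × 10^-5

Ka = 2.0 × 10^-5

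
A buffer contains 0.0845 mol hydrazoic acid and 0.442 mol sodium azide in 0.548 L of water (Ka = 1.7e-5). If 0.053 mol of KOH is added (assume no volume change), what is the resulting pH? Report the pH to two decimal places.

After neutralization: n(HN3) = 0.0315 mol, n(N3-) = 0.495 mol.
pKa = −log(1.7 × 10^-5) = 4.770
pH = pKa + log(n_N3-/n_HN3) = 4.770 + log(0.495/0.0315) = 4.770 + (+1.196)

pH = 5.97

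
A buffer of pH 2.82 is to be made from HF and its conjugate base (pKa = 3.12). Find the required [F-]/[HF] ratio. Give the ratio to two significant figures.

pH = pKa + log(r) ⇒ log(r) = 2.82 − 3.12 = -0.30
r = [F-]/[HF] = 10^(-0.30) = 0.501

ratio = 0.50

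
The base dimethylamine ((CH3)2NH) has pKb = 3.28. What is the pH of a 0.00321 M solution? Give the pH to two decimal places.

(CH3)2NH + H2O ⇌ (CH3)2NH2+ + OH-
Kb = 10^(−3.28) = 5.25 × 10^-4
From the ICE table, Kb = [OH-]²/(0.00321 − [OH-]) = 5.25 × 10^-4.
The 5% rule fails; solving [OH-]² + Kb·[OH-] − Kb·C₀ = 0 exactly:
[OH-] = (−Kb + √(Kb² + 4·Kb·C₀))/2 = 1.06 × 10^-3 M
pOH = 2.97, so pH = 14.00 − pOH = 11.03

pH = 11.03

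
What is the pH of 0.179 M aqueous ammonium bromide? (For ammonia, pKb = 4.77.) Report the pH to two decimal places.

NH4+ is the conjugate acid of the weak base NH3.
Kb = 10^(−4.77) = 1.70 × 10^-5
Ka = Kw/Kb = 1.0×10^-14 / 1.70 × 10^-5 = 5.88 × 10^-10
From the ICE table, Ka = [H+]²/(0.179 − [H+]) = 5.88 × 10^-10.
Neglecting [H+] in the denominator: [H+] = √(5.88 × 10^-10 × 0.179) = 1.03 × 10^-5 M
pH = −log(1.03 × 10^-5) = 4.99

pH = 4.99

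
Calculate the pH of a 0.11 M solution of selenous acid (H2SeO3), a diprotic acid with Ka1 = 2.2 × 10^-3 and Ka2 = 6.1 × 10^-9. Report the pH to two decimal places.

pH = 1.84

Since Ka1 ≫ Ka2, the first ionization dominates [H+].
Ka1 = x²/(0.11 − x) = 2.2 × 10^-3
Solving the quadratic: x = (−Ka1 + √(Ka1² + 4·Ka1·C₀))/2 = 1.45 × 10^-2 M
pH = −log(1.45 × 10^-2) = 1.84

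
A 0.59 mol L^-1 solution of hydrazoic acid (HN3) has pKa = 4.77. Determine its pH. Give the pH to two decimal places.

pH = 2.50

HN3 ⇌ N3- + H+
Ka = 10^(−4.77) = 1.70 × 10^-5
Ka = [H+]²/(0.59 − [H+]) = 1.70 × 10^-5
Assume [H+] ≪ 0.59: [H+] ≈ √(1.70 × 10^-5 × 0.59) = 3.17 × 10^-3 M
pH = −log[H+] = −log(3.17 × 10^-3) = 2.50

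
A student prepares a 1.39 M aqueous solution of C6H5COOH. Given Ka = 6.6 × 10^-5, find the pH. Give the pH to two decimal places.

C6H5COOH ⇌ C6H5COO- + H+
From the ICE table, Ka = x²/(1.39 − x) = 6.6 × 10^-5.
Assume x ≪ 1.39: x ≈ √(6.6 × 10^-5 × 1.39) = 9.58 × 10^-3 M
Check: 0.69% ionized — well under 5%, approximation valid.
pH = −log[H+] = −log(9.58 × 10^-3) = 2.02

pH = 2.02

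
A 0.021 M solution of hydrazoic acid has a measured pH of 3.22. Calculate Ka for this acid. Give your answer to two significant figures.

[H+] = 10^(-3.22) = 6.03 × 10^-4 M
At equilibrium [HA] = 0.021 − 6.03 × 10^-4 = 2.04 × 10^-2 M
Ka = [H+][A-]/[HA] = (6.03 × 10^-4)² / 2.04 × 10^-2 = 1.8 × 10^-5

Ka = 1.8 × 10^-5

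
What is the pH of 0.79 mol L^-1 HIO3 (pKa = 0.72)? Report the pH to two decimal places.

pH = 0.52

HIO3 ⇌ IO3- + H+
Ka = 10^(−0.72) = 1.91 × 10^-1
Ka = [H+]²/(0.79 − [H+]) = 1.91 × 10^-1
The 5% rule fails; solving [H+]² + Ka·[H+] − Ka·C₀ = 0 exactly:
[H+] = [−0.191 + √(0.191² + 0.604)]/2 = 3.05 × 10^-1 M
pH = −log[H+] = −log(3.05 × 10^-1) = 0.52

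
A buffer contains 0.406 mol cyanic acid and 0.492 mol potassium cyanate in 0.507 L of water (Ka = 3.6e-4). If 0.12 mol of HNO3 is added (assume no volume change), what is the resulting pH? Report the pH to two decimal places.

After neutralization: n(HOCN) = 0.526 mol, n(OCN-) = 0.372 mol.
pKa = −log(3.6 × 10^-4) = 3.444
pH = pKa + log(n_OCN-/n_HOCN) = 3.444 + log(0.372/0.526) = 3.444 + (-0.150)

pH = 3.29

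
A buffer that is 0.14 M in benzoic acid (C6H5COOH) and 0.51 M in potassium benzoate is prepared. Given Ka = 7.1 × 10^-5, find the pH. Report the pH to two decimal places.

pH = 4.71

pKa = −log(7.1 × 10^-5) = 4.149
Using pH = pKa + log([base]/[acid]) with [base]/[acid] = 0.51/0.14:
pH = 4.149 + (+0.561) = 4.71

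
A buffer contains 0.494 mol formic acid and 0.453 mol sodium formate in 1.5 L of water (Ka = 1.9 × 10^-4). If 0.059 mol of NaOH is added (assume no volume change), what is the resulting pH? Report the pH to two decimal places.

After neutralization: n(HCOOH) = 0.435 mol, n(HCOO-) = 0.512 mol.
pKa = −log(1.9 × 10^-4) = 3.721
pH = pKa + log([A⁻]/[HA]) = 3.721 + log(0.512/0.435) = 3.721 +0.071

pH = 3.79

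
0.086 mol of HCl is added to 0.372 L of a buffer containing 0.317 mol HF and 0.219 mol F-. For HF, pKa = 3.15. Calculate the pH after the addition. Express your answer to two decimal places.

Added H+ converts F- to HF: HF → 0.403 mol, F- → 0.133 mol.
pH = pKa + log(n_F-/n_HF) = 3.15 + log(0.133/0.403) = 3.15 + (-0.481)

pH = 2.67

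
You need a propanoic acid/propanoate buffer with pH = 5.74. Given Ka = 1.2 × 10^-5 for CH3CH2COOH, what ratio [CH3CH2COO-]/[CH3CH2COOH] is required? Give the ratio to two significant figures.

pKa = -log(1.2 × 10^-5) = 4.921
pH = pKa + log(r) ⇒ log(r) = 5.74 − 4.921 = +0.819
r = [CH3CH2COO-]/[CH3CH2COOH] = 10^(+0.819) = 6.59

ratio = 6.6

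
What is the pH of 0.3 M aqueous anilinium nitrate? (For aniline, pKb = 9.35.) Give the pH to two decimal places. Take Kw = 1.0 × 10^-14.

C6H5NH3+ is the conjugate acid of the weak base C6H5NH2.
Kb = 10^(−9.35) = 4.47 × 10^-10
Ka = Kw/Kb = 1.0×10^-14 / 4.47 × 10^-10 = 2.24 × 10^-5
Let x = [H+] at equilibrium. Ka = x²/(0.3 − x).
Assume x ≪ 0.3: x ≈ √(2.24 × 10^-5 × 0.3) = 2.59 × 10^-3 M
Check: 0.86% ionized — well under 5%, approximation valid.
pH = −log(2.59 × 10^-3) = 2.59

pH = 2.59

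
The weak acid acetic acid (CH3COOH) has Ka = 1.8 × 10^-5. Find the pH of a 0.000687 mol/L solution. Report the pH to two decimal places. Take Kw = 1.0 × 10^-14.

CH3COOH ⇌ CH3COO- + H+
Ka = [H+]²/(0.000687 − [H+]) = 1.8 × 10^-5
The 5% rule fails; solving [H+]² + Ka·[H+] − Ka·C₀ = 0 exactly:
[H+] = [−1.8e-05 + √(1.8e-05² + 4.95e-08)]/2 = 1.03 × 10^-4 M
pH = −log[H+] = −log(1.03 × 10^-4) = 3.99

pH = 3.99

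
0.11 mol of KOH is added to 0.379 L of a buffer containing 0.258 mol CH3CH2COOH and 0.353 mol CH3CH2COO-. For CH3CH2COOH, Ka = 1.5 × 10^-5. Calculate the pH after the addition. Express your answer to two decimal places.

After neutralization: n(CH3CH2COOH) = 0.148 mol, n(CH3CH2COO-) = 0.463 mol.
pKa = −log(1.5 × 10^-5) = 4.824
pH = pKa + log(n_CH3CH2COO-/n_CH3CH2COOH) = 4.824 + log(0.463/0.148) = 4.824 + (+0.495)

pH = 5.32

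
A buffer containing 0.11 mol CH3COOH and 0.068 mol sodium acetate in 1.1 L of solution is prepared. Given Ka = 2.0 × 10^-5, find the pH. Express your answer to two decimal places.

pKa = −log(2.0 × 10^-5) = 4.699
Henderson–Hasselbalch: pH = pKa + log([CH3COO-]/[CH3COOH]) = 4.699 + log(0.068/0.11)
pH = 4.699 + (-0.209) = 4.49

pH = 4.49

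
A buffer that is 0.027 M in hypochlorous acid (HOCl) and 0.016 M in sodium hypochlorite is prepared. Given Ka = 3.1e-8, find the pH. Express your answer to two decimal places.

pH = 7.28

pKa = −log(3.1 × 10^-8) = 7.509
pH = pKa + log([A⁻]/[HA]) = 7.509 + log(0.016/0.027)
pH = 7.509 + (-0.227) = 7.28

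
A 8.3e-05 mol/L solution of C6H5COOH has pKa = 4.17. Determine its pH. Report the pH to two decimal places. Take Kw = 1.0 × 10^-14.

pH = 4.32

C6H5COOH ⇌ C6H5COO- + H+
Ka = 10^(−4.17) = 6.76 × 10^-5
Ka = [H+]²/(8.3e-05 − [H+]) = 6.76 × 10^-5
The 5% rule fails; solving [H+]² + Ka·[H+] − Ka·C₀ = 0 exactly:
[H+] = (−Ka + √(Ka² + 4·Ka·C₀))/2 = 4.84 × 10^-5 M
pH = −log(4.84 × 10^-5) = 4.32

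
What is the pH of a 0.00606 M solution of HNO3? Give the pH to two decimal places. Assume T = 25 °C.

pH = 2.22

HNO3 is a strong acid and dissociates completely, so [H+] = 0.00606 M.
pH = -log(0.00606) = 2.22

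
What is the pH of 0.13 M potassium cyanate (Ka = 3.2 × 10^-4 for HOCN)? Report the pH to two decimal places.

pH = 8.30

OCN- is the conjugate base of the weak acid HOCN.
Kb = Kw/Ka = 1.0×10^-14 / 3.2 × 10^-4 = 3.12 × 10^-11
From the ICE table, Kb = [OH-]²/(0.13 − [OH-]) = 3.12 × 10^-11.
Since Kb ≪ C₀, [OH-] ≈ √(Kb·C₀) = 2.01 × 10^-6 M.
([OH-]/C₀ = 0.0015% < 5%, so the approximation holds.)
pOH = −log(2.01 × 10^-6) = 5.70; pH = 14.00 − 5.70 = 8.30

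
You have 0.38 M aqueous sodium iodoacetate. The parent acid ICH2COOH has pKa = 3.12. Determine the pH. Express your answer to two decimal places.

ICH2COO- is the conjugate base of the weak acid ICH2COOH.
Ka = 10^(−3.12) = 7.59 × 10^-4
Kb = Kw/Ka = 1.0×10^-14 / 7.59 × 10^-4 = 1.32 × 10^-11
From the ICE table, Kb = x²/(0.38 − x) = 1.32 × 10^-11.
Assume x ≪ 0.38: x ≈ √(1.32 × 10^-11 × 0.38) = 2.24 × 10^-6 M
Check: 0.00059% ionized — well under 5%, approximation valid.
pOH = −log(2.24 × 10^-6) = 5.65; pH = 14.00 − 5.65 = 8.35

pH = 8.35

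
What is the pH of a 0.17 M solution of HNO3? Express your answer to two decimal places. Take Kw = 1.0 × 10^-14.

pH = 0.77

HNO3 is a strong acid and dissociates completely, so [H+] = 0.17 M.
pH = -log(0.17) = 0.77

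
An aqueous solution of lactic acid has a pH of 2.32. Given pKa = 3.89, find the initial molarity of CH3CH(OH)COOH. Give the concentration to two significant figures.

[H+] = 10^(-2.32) = 4.79 × 10^-3 M = x
Ka = 10^(−3.89) = 1.29 × 10^-4
Ka = x²/(C₀ − x) ⇒ C₀ = x + x²/Ka
C₀ = 4.79 × 10^-3 + (4.79 × 10^-3)²/(1.29 × 10^-4) = 1.83 × 10^-1 M

C₀ = 1.8 × 10^-1 M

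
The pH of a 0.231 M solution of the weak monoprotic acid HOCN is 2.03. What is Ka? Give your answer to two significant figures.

[H+] = 10^(-2.03) = 9.33 × 10^-3 M
At equilibrium [HA] = 0.231 − 9.33 × 10^-3 = 2.22 × 10^-1 M
Ka = [H+][A-]/[HA] = (9.33 × 10^-3)² / 2.22 × 10^-1 = 3.9 × 10^-4

Ka = 3.9 × 10^-4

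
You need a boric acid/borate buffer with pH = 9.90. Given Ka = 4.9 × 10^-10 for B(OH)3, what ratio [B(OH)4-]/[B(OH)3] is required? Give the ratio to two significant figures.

pKa = -log(4.9 × 10^-10) = 9.310
pH = pKa + log(r) ⇒ log(r) = 9.90 − 9.310 = +0.590
r = [B(OH)4-]/[B(OH)3] = 10^(+0.590) = 3.89

ratio = 3.9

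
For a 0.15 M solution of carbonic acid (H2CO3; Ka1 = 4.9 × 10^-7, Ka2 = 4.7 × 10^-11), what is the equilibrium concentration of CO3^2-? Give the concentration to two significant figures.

First ionization gives [H+] ≈ [HCO3-] = 2.71 × 10^-4 M.
Second step: Ka2 = [H+][CO3^2-]/[HCO3-] ≈ [CO3^2-] (since [H+] ≈ [HCO3-]).
So [CO3^2-] ≈ Ka2.

4.7 × 10^-11 M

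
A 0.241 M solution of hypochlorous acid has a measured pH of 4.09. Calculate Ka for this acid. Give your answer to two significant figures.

Ka = 2.7 × 10^-8

[H+] = 10^(-4.09) = 8.13 × 10^-5 M
At equilibrium [HA] = 0.241 − 8.13 × 10^-5 = 2.41 × 10^-1 M
Ka = [H+][A-]/[HA] = (8.13 × 10^-5)² / 2.41 × 10^-1 = 2.7 × 10^-8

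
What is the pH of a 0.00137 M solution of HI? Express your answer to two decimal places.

pH = 2.86

HI is a strong acid and dissociates completely, so [H+] = 0.00137 M.
pH = -log(0.00137) = 2.86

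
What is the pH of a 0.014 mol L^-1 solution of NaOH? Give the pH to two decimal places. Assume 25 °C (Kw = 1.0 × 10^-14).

NaOH is a strong base; [OH-] = 0.014 M.
pOH = -log(0.014) = 1.85
pH = 14.00 - 1.85 = 12.15

pH = 12.15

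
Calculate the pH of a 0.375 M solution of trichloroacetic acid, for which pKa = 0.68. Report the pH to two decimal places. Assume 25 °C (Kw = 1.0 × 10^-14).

Cl3CCOOH ⇌ Cl3CCOO- + H+
Ka = 10^(−0.68) = 2.09 × 10^-1
From the ICE table, Ka = [H+]²/(0.375 − [H+]) = 2.09 × 10^-1.
The 5% rule fails; solving [H+]² + Ka·[H+] − Ka·C₀ = 0 exactly:
[H+] = [−0.209 + √(0.209² + 0.314)]/2 = 1.94 × 10^-1 M
pH = −log(1.94 × 10^-1) = 0.71

pH = 0.71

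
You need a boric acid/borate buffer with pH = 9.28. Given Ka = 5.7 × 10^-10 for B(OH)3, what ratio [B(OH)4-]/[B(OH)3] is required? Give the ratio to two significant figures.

ratio = 1.1

pKa = -log(5.7 × 10^-10) = 9.244
pH = pKa + log(r) ⇒ log(r) = 9.28 − 9.244 = +0.036
r = [B(OH)4-]/[B(OH)3] = 10^(+0.036) = 1.09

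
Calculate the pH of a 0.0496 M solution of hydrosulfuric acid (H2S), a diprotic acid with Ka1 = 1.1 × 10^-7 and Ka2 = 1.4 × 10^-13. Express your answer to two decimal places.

Ka1 ≫ Ka2, so treat the first dissociation as the only significant source of H+.
Ka1 = x²/(0.0496 − x) = 1.1 × 10^-7
x ≈ √(1.1 × 10^-7 × 0.0496) = 7.39 × 10^-5 M
pH = −log(7.39 × 10^-5) = 4.13

pH = 4.13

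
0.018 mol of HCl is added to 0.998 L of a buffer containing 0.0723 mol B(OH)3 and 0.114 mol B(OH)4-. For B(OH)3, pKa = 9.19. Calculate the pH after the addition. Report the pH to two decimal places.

pH = 9.22

After neutralization: n(B(OH)3) = 0.0903 mol, n(B(OH)4-) = 0.096 mol.
pH = pKa + log(n_B(OH)4-/n_B(OH)3) = 9.19 + log(0.096/0.0903) = 9.19 + (+0.027)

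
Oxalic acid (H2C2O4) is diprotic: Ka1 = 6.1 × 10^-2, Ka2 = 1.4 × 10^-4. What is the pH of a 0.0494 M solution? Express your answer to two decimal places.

pH = 1.49

Ka1 ≫ Ka2, so treat the first dissociation as the only significant source of H+.
Ka1 = x²/(0.0494 − x) = 6.1 × 10^-2
Solving the quadratic: x = (−Ka1 + √(Ka1² + 4·Ka1·C₀))/2 = 3.23 × 10^-2 M
pH = −log(3.23 × 10^-2) = 1.49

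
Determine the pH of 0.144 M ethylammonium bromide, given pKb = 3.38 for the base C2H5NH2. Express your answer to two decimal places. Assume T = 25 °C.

C2H5NH3+ is the conjugate acid of the weak base C2H5NH2.
Kb = 10^(−3.38) = 4.17 × 10^-4
Ka = Kw/Kb = 1.0×10^-14 / 4.17 × 10^-4 = 2.40 × 10^-11
From the ICE table, Ka = x²/(0.144 − x) = 2.40 × 10^-11.
Neglecting x in the denominator: x = √(2.40 × 10^-11 × 0.144) = 1.86 × 10^-6 M
(x/C₀ = 0.0013% < 5%, so the approximation holds.)
pH = −log[H+] = −log(1.86 × 10^-6) = 5.73

pH = 5.73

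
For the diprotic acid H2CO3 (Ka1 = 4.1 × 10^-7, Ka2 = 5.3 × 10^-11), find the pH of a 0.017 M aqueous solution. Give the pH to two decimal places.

Ka1 ≫ Ka2, so treat the first dissociation as the only significant source of H+.
Ka1 = x²/(0.017 − x) = 4.1 × 10^-7
x ≈ √(4.1 × 10^-7 × 0.017) = 8.35 × 10^-5 M
pH = −log(8.35 × 10^-5) = 4.08

pH = 4.08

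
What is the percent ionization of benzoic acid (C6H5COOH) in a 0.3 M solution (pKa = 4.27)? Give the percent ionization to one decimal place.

1.3%

C6H5COOH ⇌ C6H5COO- + H+; let x = [H+] at equilibrium.
Ka = 10^(−4.27) = 5.37 × 10^-5
x ≈ √(Ka·C₀) = √(5.37 × 10^-5 × 0.3) = 4.01 × 10^-3 M
% ionization = x/C₀ × 100% = 4.01 × 10^-3/0.3 × 100% = 1.3%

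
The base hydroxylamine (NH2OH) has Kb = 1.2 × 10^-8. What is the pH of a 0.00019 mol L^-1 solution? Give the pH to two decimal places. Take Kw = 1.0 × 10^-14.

pH = 8.18

NH2OH + H2O ⇌ NH3OH+ + OH-
Kb = [OH-]²/(0.00019 − [OH-]) = 1.2 × 10^-8
Assume [OH-] ≪ 0.00019: [OH-] ≈ √(1.2 × 10^-8 × 0.00019) = 1.51 × 10^-6 M
Check: 0.79% ionized — well under 5%, approximation valid.
pOH = 5.82, so pH = 14.00 − pOH = 8.18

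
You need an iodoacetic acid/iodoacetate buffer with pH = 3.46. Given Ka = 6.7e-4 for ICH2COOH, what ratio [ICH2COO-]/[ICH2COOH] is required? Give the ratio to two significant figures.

pKa = -log(6.7 × 10^-4) = 3.174
pH = pKa + log(r) ⇒ log(r) = 3.46 − 3.174 = +0.286
r = [ICH2COO-]/[ICH2COOH] = 10^(+0.286) = 1.93

ratio = 1.9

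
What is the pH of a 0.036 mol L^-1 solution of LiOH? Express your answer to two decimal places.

pH = 12.56

LiOH is a strong base; [OH-] = 0.036 M.
pOH = -log(0.036) = 1.44
pH = 14.00 - 1.44 = 12.56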